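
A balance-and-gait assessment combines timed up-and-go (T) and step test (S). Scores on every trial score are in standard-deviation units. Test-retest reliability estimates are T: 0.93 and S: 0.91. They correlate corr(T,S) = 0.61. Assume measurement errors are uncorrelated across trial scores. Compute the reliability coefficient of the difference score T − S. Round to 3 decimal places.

Var(T−S) = 1 + 1 − 2·0.61 = 2 − 1.22 = 0.78.
Under uncorrelated errors the observed covariances equal the true-score covariances, so only the own-variance terms attenuate.
True-score variance = [0.93 + 0.91] − 1.22 = 1.84 − 1.22 = 0.62.
Reliability = 0.62 / 0.78 = 0.795.

0.795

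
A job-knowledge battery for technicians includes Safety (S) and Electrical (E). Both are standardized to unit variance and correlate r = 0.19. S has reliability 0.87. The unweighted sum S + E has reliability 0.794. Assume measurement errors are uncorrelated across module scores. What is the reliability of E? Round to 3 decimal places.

Var(S+E) = 2 + 2·0.19 = 2.380.
True-score variance = ρ_S + ρ_E + 2·0.19, so 0.794 = (0.87 + ρ_E + 0.38) / 2.380.
ρ_E = 0.794·2.380 − 0.87 − 0.38 = 0.640.

0.640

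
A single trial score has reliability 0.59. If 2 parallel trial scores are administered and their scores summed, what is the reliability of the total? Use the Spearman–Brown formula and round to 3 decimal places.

0.742

ρ_k = kρ / (1 + (k−1)ρ) = 2·0.59 / (1 + 1·0.59) = 1.180 / 1.590 = 0.742.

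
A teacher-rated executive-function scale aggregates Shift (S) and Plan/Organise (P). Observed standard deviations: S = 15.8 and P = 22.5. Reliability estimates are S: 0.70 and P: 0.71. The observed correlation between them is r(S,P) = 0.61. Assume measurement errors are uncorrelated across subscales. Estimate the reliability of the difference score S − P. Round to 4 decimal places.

0.3119

Var(S−P) = 15.8² + 22.5² − 2·15.8·22.5·0.61 = 755.89 − 433.71 = 322.18.
With uncorrelated errors the cross-covariances are all true-score covariance, so they carry over unchanged; only the diagonal terms shrink to ρᵢσᵢ².
True-score variance = [15.8²·0.70 + 22.5²·0.71] − 433.71 = 534.186 − 433.71 = 100.476.
Reliability = 100.476 / 322.18 = 0.3119.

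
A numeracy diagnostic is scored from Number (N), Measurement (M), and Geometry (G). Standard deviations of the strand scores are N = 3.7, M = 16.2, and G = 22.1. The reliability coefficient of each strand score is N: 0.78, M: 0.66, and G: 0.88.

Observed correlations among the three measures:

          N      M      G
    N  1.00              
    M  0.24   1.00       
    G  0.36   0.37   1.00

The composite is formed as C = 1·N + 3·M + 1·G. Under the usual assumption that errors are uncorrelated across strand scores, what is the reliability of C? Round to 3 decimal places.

Var(C) = 3.7² + 3²·16.2² + 22.1² + 2·[3·3.7·16.2·0.24 + 3.7·22.1·0.36 + 3·16.2·22.1·0.37] = 2864.06 + 939.992 = 3804.05.
With uncorrelated errors the cross-covariances are all true-score covariance, so they carry over unchanged; only the diagonal terms shrink to ρᵢσᵢ².
True-score variance = [3.7²·0.78 + 3²·16.2²·0.66 + 22.1²·0.88] + 939.992 = 1999.37 + 939.992 = 2939.37.
Reliability = 2939.37 / 3804.05 = 0.773.

0.773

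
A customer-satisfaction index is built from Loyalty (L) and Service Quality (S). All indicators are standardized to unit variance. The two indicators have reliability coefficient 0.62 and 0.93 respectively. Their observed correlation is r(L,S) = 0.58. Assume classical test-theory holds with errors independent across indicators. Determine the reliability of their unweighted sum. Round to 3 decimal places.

0.858

Var(L+S) = 2 + 2·[0.58] = 2 + 1.16 = 3.16.
With uncorrelated errors the cross-covariances are all true-score covariance, so they carry over unchanged; only the diagonal terms shrink to ρᵢσᵢ².
True-score variance = [0.62 + 0.93] + 1.16 = 1.55 + 1.16 = 2.71.
Reliability = 2.71 / 3.16 = 0.858.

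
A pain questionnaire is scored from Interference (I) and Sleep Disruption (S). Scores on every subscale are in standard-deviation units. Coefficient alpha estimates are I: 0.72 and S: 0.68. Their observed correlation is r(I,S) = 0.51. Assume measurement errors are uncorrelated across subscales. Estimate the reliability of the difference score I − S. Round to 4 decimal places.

0.3878

Var(I−S) = 1 + 1 − 2·0.51 = 2 − 1.02 = 0.98.
Under uncorrelated errors the observed covariances equal the true-score covariances, so only the own-variance terms attenuate.
True-score variance = [0.72 + 0.68] − 1.02 = 1.4 − 1.02 = 0.38.
Reliability = 0.38 / 0.98 = 0.3878.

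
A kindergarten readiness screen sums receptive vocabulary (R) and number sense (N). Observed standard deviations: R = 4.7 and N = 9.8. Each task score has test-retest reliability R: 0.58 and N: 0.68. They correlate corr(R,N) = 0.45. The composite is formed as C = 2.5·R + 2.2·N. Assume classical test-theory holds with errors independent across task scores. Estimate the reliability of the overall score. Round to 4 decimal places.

Var(C) = 2.5²·4.7² + 2.2²·9.8² + 2·[5.5·4.7·9.8·0.45] = 602.896 + 227.997 = 830.893.
Because errors are independent across components, Cov(Tᵢ,Tⱼ) = Cov(Xᵢ,Xⱼ); the off-diagonal part of the true-score variance is the same as above.
True-score variance = [2.5²·4.7²·0.58 + 2.2²·9.8²·0.68] + 227.997 = 396.163 + 227.997 = 624.16.
Reliability = 624.16 / 830.893 = 0.7512.

0.7512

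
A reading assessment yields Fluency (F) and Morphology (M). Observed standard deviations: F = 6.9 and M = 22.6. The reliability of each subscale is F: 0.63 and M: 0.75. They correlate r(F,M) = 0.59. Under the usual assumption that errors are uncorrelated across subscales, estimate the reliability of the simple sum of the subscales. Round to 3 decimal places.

0.804

Var(F+M) = 6.9² + 22.6² + 2·[6.9·22.6·0.59] = 558.37 + 184.009 = 742.379.
Because errors are independent across components, Cov(Tᵢ,Tⱼ) = Cov(Xᵢ,Xⱼ); the off-diagonal part of the true-score variance is the same as above.
True-score variance = [6.9²·0.63 + 22.6²·0.75] + 184.009 = 413.064 + 184.009 = 597.074.
Reliability = 597.074 / 742.379 = 0.804.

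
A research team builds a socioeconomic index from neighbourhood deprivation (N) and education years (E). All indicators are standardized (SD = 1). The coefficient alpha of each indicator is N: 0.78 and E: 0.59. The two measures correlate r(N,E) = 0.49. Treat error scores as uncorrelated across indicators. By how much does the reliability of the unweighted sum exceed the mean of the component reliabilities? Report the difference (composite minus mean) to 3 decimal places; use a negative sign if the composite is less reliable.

0.104

Var(sum) = 2 + 0.98 = 2.98; true-score variance = 1.37 + 0.98 = 2.35; composite reliability = 0.7886.
Mean component reliability = 0.6850.
Difference = 0.7886 − 0.6850 = 0.104.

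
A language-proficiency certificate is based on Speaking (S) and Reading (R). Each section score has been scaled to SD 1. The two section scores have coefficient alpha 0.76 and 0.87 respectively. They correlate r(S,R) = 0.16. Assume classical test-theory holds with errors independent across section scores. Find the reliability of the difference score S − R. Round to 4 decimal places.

0.7798

Var(S−R) = 1 + 1 − 2·0.16 = 2 − 0.32 = 1.68.
With uncorrelated errors the cross-covariances are all true-score covariance, so they carry over unchanged; only the diagonal terms shrink to ρᵢσᵢ².
True-score variance = [0.76 + 0.87] − 0.32 = 1.63 − 0.32 = 1.31.
Reliability = 1.31 / 1.68 = 0.7798.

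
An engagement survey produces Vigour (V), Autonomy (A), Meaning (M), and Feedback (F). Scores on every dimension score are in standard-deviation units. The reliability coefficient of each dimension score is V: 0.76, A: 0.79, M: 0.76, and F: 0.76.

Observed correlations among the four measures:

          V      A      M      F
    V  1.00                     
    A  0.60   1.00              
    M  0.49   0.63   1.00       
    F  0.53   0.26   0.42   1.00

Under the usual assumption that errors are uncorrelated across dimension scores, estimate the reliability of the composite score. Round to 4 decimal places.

Var(V+A+M+F) = 4 + 2·[0.60 + 0.49 + 0.53 + 0.63 + 0.26 + 0.42] = 4 + 5.86 = 9.86.
Because errors are independent across components, Cov(Tᵢ,Tⱼ) = Cov(Xᵢ,Xⱼ); the off-diagonal part of the true-score variance is the same as above.
True-score variance = [0.76 + 0.79 + 0.76 + 0.76] + 5.86 = 3.07 + 5.86 = 8.93.
Reliability = 8.93 / 9.86 = 0.9057.

0.9057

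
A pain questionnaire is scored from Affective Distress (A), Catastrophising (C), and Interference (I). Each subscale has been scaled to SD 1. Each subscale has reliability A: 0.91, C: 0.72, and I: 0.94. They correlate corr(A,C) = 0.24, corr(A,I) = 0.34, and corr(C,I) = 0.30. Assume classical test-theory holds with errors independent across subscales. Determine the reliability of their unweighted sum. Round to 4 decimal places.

Var(A+C+I) = 3 + 2·[0.24 + 0.34 + 0.30] = 3 + 1.76 = 4.76.
Because errors are independent across components, Cov(Tᵢ,Tⱼ) = Cov(Xᵢ,Xⱼ); the off-diagonal part of the true-score variance is the same as above.
True-score variance = [0.91 + 0.72 + 0.94] + 1.76 = 2.57 + 1.76 = 4.33.
Reliability = 4.33 / 4.76 = 0.9097.

0.9097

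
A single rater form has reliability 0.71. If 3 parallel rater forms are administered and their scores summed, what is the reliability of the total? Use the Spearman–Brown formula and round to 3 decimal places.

ρ_k = kρ / (1 + (k−1)ρ) = 3·0.71 / (1 + 2·0.71) = 2.130 / 2.420 = 0.880.

0.880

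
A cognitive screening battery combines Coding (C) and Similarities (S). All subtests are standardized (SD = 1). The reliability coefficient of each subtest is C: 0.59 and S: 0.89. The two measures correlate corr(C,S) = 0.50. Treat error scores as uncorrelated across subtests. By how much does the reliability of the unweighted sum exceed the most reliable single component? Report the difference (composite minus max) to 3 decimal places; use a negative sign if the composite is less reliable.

-0.063

Var(sum) = 2 + 1 = 3; true-score variance = 1.48 + 1 = 2.48; composite reliability = 0.8267.
Max component reliability = 0.8900.
Difference = 0.8267 − 0.8900 = -0.063.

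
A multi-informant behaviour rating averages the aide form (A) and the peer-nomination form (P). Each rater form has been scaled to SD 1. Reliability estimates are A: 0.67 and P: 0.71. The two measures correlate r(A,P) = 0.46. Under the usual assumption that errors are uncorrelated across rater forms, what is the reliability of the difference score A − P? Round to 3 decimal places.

0.426

Var(A−P) = 1 + 1 − 2·0.46 = 2 − 0.92 = 1.08.
Under uncorrelated errors the observed covariances equal the true-score covariances, so only the own-variance terms attenuate.
True-score variance = [0.67 + 0.71] − 0.92 = 1.38 − 0.92 = 0.46.
Reliability = 0.46 / 1.08 = 0.426.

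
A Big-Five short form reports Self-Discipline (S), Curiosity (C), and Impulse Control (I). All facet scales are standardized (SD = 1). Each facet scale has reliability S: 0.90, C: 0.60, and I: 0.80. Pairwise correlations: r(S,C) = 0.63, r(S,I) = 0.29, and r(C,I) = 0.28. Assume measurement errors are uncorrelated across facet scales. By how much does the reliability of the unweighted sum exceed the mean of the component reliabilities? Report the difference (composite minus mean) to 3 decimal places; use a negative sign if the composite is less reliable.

0.104

Var(sum) = 3 + 2.4 = 5.4; true-score variance = 2.3 + 2.4 = 4.7; composite reliability = 0.8704.
Mean component reliability = 0.7667.
Difference = 0.8704 − 0.7667 = 0.104.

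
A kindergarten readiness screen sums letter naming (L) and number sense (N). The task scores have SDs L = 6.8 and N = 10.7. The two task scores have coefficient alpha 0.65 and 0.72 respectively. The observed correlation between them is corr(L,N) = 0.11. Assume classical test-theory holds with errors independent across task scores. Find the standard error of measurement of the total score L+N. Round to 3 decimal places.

6.946

Var(total) = 160.73 + 16.0072 = 176.737.
True-score variance = 112.489 + 16.0072 = 128.496, so reliability = 0.7270.
Error variance = 176.737 − 128.496 = 48.2412; SEM = √48.2412 = 6.946.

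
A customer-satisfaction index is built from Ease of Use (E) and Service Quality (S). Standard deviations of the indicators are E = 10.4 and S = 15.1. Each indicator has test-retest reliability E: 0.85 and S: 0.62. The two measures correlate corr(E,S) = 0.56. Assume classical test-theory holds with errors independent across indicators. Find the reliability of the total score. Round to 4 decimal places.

0.7991

Var(E+S) = 10.4² + 15.1² + 2·[10.4·15.1·0.56] = 336.17 + 175.885 = 512.055.
With uncorrelated errors the cross-covariances are all true-score covariance, so they carry over unchanged; only the diagonal terms shrink to ρᵢσᵢ².
True-score variance = [10.4²·0.85 + 15.1²·0.62] + 175.885 = 233.302 + 175.885 = 409.187.
Reliability = 409.187 / 512.055 = 0.7991.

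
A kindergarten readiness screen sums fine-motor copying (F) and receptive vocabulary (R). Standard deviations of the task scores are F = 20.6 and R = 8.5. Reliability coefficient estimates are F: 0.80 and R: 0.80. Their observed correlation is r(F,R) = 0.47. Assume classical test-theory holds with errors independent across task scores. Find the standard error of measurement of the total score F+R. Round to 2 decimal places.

9.97

Var(total) = 496.61 + 164.594 = 661.204.
True-score variance = 397.288 + 164.594 = 561.882, so reliability = 0.8498.
Error variance = 661.204 − 561.882 = 99.322; SEM = √99.322 = 9.97.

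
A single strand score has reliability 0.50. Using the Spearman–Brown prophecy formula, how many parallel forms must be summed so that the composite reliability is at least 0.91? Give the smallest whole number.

11

k ≥ ρ*(1−ρ₁)/(ρ₁(1−ρ*)) = 0.91·0.50 / (0.50·0.09) = 10.111.
Smallest integer k = 11.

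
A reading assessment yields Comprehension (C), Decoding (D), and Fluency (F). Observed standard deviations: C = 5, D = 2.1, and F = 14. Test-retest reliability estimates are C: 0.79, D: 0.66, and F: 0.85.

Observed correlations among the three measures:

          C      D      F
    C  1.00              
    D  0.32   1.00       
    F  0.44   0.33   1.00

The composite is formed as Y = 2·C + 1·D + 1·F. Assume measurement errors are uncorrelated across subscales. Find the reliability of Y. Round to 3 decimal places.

0.886

Var(Y) = 2²·5² + 2.1² + 14² + 2·[2·5·2.1·0.32 + 2·5·14·0.44 + 2.1·14·0.33] = 300.41 + 156.044 = 456.454.
With uncorrelated errors the cross-covariances are all true-score covariance, so they carry over unchanged; only the diagonal terms shrink to ρᵢσᵢ².
True-score variance = [2²·5²·0.79 + 2.1²·0.66 + 14²·0.85] + 156.044 = 248.511 + 156.044 = 404.555.
Reliability = 404.555 / 456.454 = 0.886.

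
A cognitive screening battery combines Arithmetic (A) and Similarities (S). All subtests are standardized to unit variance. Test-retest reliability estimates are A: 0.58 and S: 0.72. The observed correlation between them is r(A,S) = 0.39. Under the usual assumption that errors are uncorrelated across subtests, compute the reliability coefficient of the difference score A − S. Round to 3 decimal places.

Var(A−S) = 1 + 1 − 2·0.39 = 2 − 0.78 = 1.22.
Under uncorrelated errors the observed covariances equal the true-score covariances, so only the own-variance terms attenuate.
True-score variance = [0.58 + 0.72] − 0.78 = 1.3 − 0.78 = 0.52.
Reliability = 0.52 / 1.22 = 0.426.

0.426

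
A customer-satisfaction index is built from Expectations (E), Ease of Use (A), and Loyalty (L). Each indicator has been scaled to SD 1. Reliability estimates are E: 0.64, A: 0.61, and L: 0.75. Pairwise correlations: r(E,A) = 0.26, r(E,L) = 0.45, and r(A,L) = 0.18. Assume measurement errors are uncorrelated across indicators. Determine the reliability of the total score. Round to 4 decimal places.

Var(E+A+L) = 3 + 2·[0.26 + 0.45 + 0.18] = 3 + 1.78 = 4.78.
With uncorrelated errors the cross-covariances are all true-score covariance, so they carry over unchanged; only the diagonal terms shrink to ρᵢσᵢ².
True-score variance = [0.64 + 0.61 + 0.75] + 1.78 = 2 + 1.78 = 3.78.
Reliability = 3.78 / 4.78 = 0.7908.

0.7908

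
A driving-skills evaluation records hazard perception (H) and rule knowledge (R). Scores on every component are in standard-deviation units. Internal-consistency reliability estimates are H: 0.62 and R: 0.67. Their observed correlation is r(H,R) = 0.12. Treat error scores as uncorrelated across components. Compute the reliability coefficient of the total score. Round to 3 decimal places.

Var(H+R) = 2 + 2·[0.12] = 2 + 0.24 = 2.24.
With uncorrelated errors the cross-covariances are all true-score covariance, so they carry over unchanged; only the diagonal terms shrink to ρᵢσᵢ².
True-score variance = [0.62 + 0.67] + 0.24 = 1.29 + 0.24 = 1.53.
Reliability = 1.53 / 2.24 = 0.683.

0.683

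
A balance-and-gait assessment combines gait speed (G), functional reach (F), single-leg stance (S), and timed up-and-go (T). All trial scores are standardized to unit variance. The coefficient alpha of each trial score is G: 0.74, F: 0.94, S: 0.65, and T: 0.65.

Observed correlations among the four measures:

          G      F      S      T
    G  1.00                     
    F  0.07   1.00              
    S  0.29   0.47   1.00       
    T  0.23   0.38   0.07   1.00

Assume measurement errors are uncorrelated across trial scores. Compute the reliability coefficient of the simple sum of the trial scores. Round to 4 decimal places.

0.8547

Var(G+F+S+T) = 4 + 2·[0.07 + 0.29 + 0.23 + 0.47 + 0.38 + 0.07] = 4 + 3.02 = 7.02.
Under uncorrelated errors the observed covariances equal the true-score covariances, so only the own-variance terms attenuate.
True-score variance = [0.74 + 0.94 + 0.65 + 0.65] + 3.02 = 2.98 + 3.02 = 6.
Reliability = 6 / 7.02 = 0.8547.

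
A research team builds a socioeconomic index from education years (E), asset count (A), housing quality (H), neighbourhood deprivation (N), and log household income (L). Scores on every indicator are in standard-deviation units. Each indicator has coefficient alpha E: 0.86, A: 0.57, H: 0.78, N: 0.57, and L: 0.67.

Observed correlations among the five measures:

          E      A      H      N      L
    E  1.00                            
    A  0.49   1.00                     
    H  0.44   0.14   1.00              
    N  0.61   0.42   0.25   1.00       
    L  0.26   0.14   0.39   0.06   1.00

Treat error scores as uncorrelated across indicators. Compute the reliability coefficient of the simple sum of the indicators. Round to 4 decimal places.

Var(E+A+H+N+L) = 5 + 2·[0.49 + 0.44 + 0.61 + 0.26 + 0.14 + 0.42 + 0.14 + 0.25 + 0.39 + 0.06] = 5 + 6.4 = 11.4.
With uncorrelated errors the cross-covariances are all true-score covariance, so they carry over unchanged; only the diagonal terms shrink to ρᵢσᵢ².
True-score variance = [0.86 + 0.57 + 0.78 + 0.57 + 0.67] + 6.4 = 3.45 + 6.4 = 9.85.
Reliability = 9.85 / 11.4 = 0.8640.

0.8640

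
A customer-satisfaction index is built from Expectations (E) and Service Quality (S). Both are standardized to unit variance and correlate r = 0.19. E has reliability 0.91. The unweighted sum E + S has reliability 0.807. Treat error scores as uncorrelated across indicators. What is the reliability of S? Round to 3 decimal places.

Var(E+S) = 2 + 2·0.19 = 2.380.
True-score variance = ρ_E + ρ_S + 2·0.19, so 0.807 = (0.91 + ρ_S + 0.38) / 2.380.
ρ_S = 0.807·2.380 − 0.91 − 0.38 = 0.631.

0.631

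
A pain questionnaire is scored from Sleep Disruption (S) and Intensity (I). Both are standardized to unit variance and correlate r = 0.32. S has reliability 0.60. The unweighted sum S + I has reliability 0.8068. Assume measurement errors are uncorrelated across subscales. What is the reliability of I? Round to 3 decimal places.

0.890

Var(S+I) = 2 + 2·0.32 = 2.640.
True-score variance = ρ_S + ρ_I + 2·0.32, so 0.8068 = (0.60 + ρ_I + 0.64) / 2.640.
ρ_I = 0.8068·2.640 − 0.60 − 0.64 = 0.890.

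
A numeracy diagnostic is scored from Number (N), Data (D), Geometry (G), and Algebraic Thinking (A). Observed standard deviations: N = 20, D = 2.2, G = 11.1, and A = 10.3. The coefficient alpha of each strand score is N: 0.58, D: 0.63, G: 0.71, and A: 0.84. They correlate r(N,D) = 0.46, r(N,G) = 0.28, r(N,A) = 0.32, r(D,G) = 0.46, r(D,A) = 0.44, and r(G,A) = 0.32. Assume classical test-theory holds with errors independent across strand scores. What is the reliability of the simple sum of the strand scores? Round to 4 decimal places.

Var(N+D+G+A) = 20² + 2.2² + 11.1² + 10.3² + 2·[20·2.2·0.46 + 20·11.1·0.28 + 20·10.3·0.32 + 2.2·11.1·0.46 + 2.2·10.3·0.44 + 11.1·10.3·0.32] = 634.14 + 412.218 = 1046.36.
Because errors are independent across components, Cov(Tᵢ,Tⱼ) = Cov(Xᵢ,Xⱼ); the off-diagonal part of the true-score variance is the same as above.
True-score variance = [20²·0.58 + 2.2²·0.63 + 11.1²·0.71 + 10.3²·0.84] + 412.218 = 411.644 + 412.218 = 823.862.
Reliability = 823.862 / 1046.36 = 0.7874.

0.7874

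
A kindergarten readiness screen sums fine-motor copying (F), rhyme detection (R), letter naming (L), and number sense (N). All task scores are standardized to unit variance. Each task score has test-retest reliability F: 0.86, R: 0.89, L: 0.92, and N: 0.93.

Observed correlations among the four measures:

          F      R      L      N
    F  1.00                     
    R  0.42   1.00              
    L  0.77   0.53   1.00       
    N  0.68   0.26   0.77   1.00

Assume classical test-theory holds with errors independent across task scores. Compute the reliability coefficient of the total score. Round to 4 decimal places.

Var(F+R+L+N) = 4 + 2·[0.42 + 0.77 + 0.68 + 0.53 + 0.26 + 0.77] = 4 + 6.86 = 10.86.
Under uncorrelated errors the observed covariances equal the true-score covariances, so only the own-variance terms attenuate.
True-score variance = [0.86 + 0.89 + 0.92 + 0.93] + 6.86 = 3.6 + 6.86 = 10.46.
Reliability = 10.46 / 10.86 = 0.9632.

0.9632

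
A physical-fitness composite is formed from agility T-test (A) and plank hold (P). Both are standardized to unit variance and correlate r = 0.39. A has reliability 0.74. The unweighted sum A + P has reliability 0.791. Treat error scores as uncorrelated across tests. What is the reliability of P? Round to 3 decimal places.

Var(A+P) = 2 + 2·0.39 = 2.780.
True-score variance = ρ_A + ρ_P + 2·0.39, so 0.791 = (0.74 + ρ_P + 0.78) / 2.780.
ρ_P = 0.791·2.780 − 0.74 − 0.78 = 0.679.

0.679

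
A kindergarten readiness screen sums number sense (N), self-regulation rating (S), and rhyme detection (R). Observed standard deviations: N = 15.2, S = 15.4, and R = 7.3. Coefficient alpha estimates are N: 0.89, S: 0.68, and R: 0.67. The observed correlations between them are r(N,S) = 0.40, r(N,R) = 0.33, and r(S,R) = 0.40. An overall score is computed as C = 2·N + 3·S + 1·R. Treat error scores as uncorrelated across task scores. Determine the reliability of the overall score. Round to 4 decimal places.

0.8275

Var(C) = 2²·15.2² + 3²·15.4² + 7.3² + 2·[6·15.2·15.4·0.40 + 2·15.2·7.3·0.33 + 3·15.4·7.3·0.40] = 3111.89 + 1539.86 = 4651.75.
With uncorrelated errors the cross-covariances are all true-score covariance, so they carry over unchanged; only the diagonal terms shrink to ρᵢσᵢ².
True-score variance = [2²·15.2²·0.89 + 3²·15.4²·0.68 + 7.3²·0.67] + 1539.86 = 2309.63 + 1539.86 = 3849.49.
Reliability = 3849.49 / 4651.75 = 0.8275.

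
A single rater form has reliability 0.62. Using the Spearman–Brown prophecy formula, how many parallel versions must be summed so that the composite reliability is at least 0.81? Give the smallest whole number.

3

k ≥ ρ*(1−ρ₁)/(ρ₁(1−ρ*)) = 0.81·0.38 / (0.62·0.19) = 2.613.
Smallest integer k = 3.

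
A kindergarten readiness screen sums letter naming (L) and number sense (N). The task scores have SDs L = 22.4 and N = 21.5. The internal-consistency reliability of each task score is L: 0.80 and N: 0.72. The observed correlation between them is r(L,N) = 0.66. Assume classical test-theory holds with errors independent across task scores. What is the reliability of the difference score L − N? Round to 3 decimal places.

Var(L−N) = 22.4² + 21.5² − 2·22.4·21.5·0.66 = 964.01 − 635.712 = 328.298.
Because errors are independent across components, Cov(Tᵢ,Tⱼ) = Cov(Xᵢ,Xⱼ); the off-diagonal part of the true-score variance is the same as above.
True-score variance = [22.4²·0.80 + 21.5²·0.72] − 635.712 = 734.228 − 635.712 = 98.516.
Reliability = 98.516 / 328.298 = 0.300.

0.300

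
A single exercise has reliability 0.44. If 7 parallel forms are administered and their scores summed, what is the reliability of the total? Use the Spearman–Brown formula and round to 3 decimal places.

ρ_k = kρ / (1 + (k−1)ρ) = 7·0.44 / (1 + 6·0.44) = 3.080 / 3.640 = 0.846.

0.846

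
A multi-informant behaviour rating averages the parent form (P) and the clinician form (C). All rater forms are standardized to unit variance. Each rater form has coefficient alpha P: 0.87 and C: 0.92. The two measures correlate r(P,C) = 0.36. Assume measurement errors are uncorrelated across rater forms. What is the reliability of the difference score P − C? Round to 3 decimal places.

Var(P−C) = 1 + 1 − 2·0.36 = 2 − 0.72 = 1.28.
Because errors are independent across components, Cov(Tᵢ,Tⱼ) = Cov(Xᵢ,Xⱼ); the off-diagonal part of the true-score variance is the same as above.
True-score variance = [0.87 + 0.92] − 0.72 = 1.79 − 0.72 = 1.07.
Reliability = 1.07 / 1.28 = 0.836.

0.836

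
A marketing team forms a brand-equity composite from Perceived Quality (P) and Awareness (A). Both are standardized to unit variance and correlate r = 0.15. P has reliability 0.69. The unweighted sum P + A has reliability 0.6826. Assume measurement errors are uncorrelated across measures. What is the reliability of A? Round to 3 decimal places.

Var(P+A) = 2 + 2·0.15 = 2.300.
True-score variance = ρ_P + ρ_A + 2·0.15, so 0.6826 = (0.69 + ρ_A + 0.30) / 2.300.
ρ_A = 0.6826·2.300 − 0.69 − 0.30 = 0.580.

0.580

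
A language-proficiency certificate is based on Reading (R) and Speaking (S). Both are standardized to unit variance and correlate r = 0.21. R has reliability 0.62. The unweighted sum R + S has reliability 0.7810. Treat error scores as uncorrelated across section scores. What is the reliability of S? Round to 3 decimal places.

Var(R+S) = 2 + 2·0.21 = 2.420.
True-score variance = ρ_R + ρ_S + 2·0.21, so 0.7810 = (0.62 + ρ_S + 0.42) / 2.420.
ρ_S = 0.7810·2.420 − 0.62 − 0.42 = 0.850.

0.850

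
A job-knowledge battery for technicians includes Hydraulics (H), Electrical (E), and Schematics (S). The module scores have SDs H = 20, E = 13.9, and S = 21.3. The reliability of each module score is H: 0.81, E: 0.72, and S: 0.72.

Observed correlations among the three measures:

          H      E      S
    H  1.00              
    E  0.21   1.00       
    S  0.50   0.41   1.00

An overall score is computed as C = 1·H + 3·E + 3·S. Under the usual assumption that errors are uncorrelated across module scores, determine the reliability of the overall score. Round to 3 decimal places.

Var(C) = 20² + 3²·13.9² + 3²·21.3² + 2·[3·20·13.9·0.21 + 3·20·21.3·0.50 + 9·13.9·21.3·0.41] = 6222.1 + 3813.28 = 10035.4.
Under uncorrelated errors the observed covariances equal the true-score covariances, so only the own-variance terms attenuate.
True-score variance = [20²·0.81 + 3²·13.9²·0.72 + 3²·21.3²·0.72] + 3813.28 = 4515.91 + 3813.28 = 8329.19.
Reliability = 8329.19 / 10035.4 = 0.830.

0.830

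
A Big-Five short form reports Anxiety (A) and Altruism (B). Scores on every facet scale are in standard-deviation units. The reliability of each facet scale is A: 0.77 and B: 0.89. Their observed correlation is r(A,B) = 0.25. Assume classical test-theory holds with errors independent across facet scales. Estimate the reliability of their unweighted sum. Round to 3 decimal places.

Var(A+B) = 2 + 2·[0.25] = 2 + 0.5 = 2.5.
Under uncorrelated errors the observed covariances equal the true-score covariances, so only the own-variance terms attenuate.
True-score variance = [0.77 + 0.89] + 0.5 = 1.66 + 0.5 = 2.16.
Reliability = 2.16 / 2.5 = 0.864.

0.864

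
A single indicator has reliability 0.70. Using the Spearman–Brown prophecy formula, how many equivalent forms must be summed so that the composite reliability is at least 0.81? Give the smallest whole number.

k ≥ ρ*(1−ρ₁)/(ρ₁(1−ρ*)) = 0.81·0.30 / (0.70·0.19) = 1.827.
Smallest integer k = 2.

2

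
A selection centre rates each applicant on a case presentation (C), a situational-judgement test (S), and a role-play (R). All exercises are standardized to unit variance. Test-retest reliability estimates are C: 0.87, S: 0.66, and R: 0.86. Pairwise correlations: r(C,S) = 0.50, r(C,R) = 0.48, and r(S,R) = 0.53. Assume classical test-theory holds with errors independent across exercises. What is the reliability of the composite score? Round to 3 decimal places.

0.899

Var(C+S+R) = 3 + 2·[0.50 + 0.48 + 0.53] = 3 + 3.02 = 6.02.
With uncorrelated errors the cross-covariances are all true-score covariance, so they carry over unchanged; only the diagonal terms shrink to ρᵢσᵢ².
True-score variance = [0.87 + 0.66 + 0.86] + 3.02 = 2.39 + 3.02 = 5.41.
Reliability = 5.41 / 6.02 = 0.899.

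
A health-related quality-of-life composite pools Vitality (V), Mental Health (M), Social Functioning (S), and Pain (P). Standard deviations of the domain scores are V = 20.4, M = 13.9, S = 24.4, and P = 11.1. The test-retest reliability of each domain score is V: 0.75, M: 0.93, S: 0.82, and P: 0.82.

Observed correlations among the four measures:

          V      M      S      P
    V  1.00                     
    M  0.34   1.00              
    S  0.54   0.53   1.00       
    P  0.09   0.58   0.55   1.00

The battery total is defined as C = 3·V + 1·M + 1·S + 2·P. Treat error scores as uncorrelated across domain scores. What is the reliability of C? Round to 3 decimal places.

0.869

Var(C) = 3²·20.4² + 13.9² + 24.4² + 2²·11.1² + 2·[3·20.4·13.9·0.34 + 3·20.4·24.4·0.54 + 6·20.4·11.1·0.09 + 13.9·24.4·0.53 + 2·13.9·11.1·0.58 + 2·24.4·11.1·0.55] = 5026.85 + 3749.07 = 8775.92.
Because errors are independent across components, Cov(Tᵢ,Tⱼ) = Cov(Xᵢ,Xⱼ); the off-diagonal part of the true-score variance is the same as above.
True-score variance = [3²·20.4²·0.75 + 13.9²·0.93 + 24.4²·0.82 + 2²·11.1²·0.82] + 3749.07 = 3881.09 + 3749.07 = 7630.16.
Reliability = 7630.16 / 8775.92 = 0.869.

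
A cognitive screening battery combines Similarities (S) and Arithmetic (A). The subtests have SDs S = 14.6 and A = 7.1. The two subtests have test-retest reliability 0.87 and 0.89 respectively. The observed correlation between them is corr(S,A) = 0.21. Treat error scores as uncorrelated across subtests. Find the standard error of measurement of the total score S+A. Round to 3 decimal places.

Var(total) = 263.57 + 43.5372 = 307.107.
True-score variance = 230.314 + 43.5372 = 273.851, so reliability = 0.8917.
Error variance = 307.107 − 273.851 = 33.2559; SEM = √33.2559 = 5.767.

5.767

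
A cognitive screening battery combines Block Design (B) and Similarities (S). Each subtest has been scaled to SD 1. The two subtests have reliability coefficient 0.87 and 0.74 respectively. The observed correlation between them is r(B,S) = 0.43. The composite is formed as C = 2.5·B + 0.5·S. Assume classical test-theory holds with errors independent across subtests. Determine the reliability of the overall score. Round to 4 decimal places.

Var(C) = 2.5² + 0.5² + 2·[1.25·0.43] = 6.5 + 1.075 = 7.575.
Under uncorrelated errors the observed covariances equal the true-score covariances, so only the own-variance terms attenuate.
True-score variance = [2.5²·0.87 + 0.5²·0.74] + 1.075 = 5.6225 + 1.075 = 6.6975.
Reliability = 6.6975 / 7.575 = 0.8842.

0.8842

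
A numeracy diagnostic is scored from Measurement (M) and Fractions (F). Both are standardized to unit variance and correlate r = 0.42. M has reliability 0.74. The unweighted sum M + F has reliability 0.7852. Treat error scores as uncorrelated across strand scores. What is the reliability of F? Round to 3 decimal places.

Var(M+F) = 2 + 2·0.42 = 2.840.
True-score variance = ρ_M + ρ_F + 2·0.42, so 0.7852 = (0.74 + ρ_F + 0.84) / 2.840.
ρ_F = 0.7852·2.840 − 0.74 − 0.84 = 0.650.

0.650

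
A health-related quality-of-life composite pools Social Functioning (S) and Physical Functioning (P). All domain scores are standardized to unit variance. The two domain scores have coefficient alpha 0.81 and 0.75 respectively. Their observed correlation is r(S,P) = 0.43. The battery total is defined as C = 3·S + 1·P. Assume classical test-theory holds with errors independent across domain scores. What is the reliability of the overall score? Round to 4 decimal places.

0.8442

Var(C) = 3² + 1 + 2·[3·0.43] = 10 + 2.58 = 12.58.
Under uncorrelated errors the observed covariances equal the true-score covariances, so only the own-variance terms attenuate.
True-score variance = [3²·0.81 + 0.75] + 2.58 = 8.04 + 2.58 = 10.62.
Reliability = 10.62 / 12.58 = 0.8442.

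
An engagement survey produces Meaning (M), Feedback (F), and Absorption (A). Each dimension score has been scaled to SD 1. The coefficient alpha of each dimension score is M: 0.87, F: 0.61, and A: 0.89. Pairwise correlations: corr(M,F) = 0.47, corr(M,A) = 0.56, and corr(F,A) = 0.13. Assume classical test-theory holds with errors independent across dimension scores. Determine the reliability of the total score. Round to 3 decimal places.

0.882

Var(M+F+A) = 3 + 2·[0.47 + 0.56 + 0.13] = 3 + 2.32 = 5.32.
Under uncorrelated errors the observed covariances equal the true-score covariances, so only the own-variance terms attenuate.
True-score variance = [0.87 + 0.61 + 0.89] + 2.32 = 2.37 + 2.32 = 4.69.
Reliability = 4.69 / 5.32 = 0.882.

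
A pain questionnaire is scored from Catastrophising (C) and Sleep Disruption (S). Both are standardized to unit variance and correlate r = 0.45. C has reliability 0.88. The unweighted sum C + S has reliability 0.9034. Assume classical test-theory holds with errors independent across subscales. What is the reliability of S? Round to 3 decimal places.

Var(C+S) = 2 + 2·0.45 = 2.900.
True-score variance = ρ_C + ρ_S + 2·0.45, so 0.9034 = (0.88 + ρ_S + 0.90) / 2.900.
ρ_S = 0.9034·2.900 − 0.88 − 0.90 = 0.840.

0.840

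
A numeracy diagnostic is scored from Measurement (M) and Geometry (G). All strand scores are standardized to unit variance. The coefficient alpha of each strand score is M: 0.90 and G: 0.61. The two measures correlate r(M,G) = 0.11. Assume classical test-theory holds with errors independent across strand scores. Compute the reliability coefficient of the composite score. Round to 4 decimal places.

Var(M+G) = 2 + 2·[0.11] = 2 + 0.22 = 2.22.
Under uncorrelated errors the observed covariances equal the true-score covariances, so only the own-variance terms attenuate.
True-score variance = [0.90 + 0.61] + 0.22 = 1.51 + 0.22 = 1.73.
Reliability = 1.73 / 2.22 = 0.7793.

0.7793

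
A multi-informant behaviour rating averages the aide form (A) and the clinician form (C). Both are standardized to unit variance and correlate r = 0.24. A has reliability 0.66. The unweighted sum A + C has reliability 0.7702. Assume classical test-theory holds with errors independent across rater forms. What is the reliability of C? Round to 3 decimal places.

Var(A+C) = 2 + 2·0.24 = 2.480.
True-score variance = ρ_A + ρ_C + 2·0.24, so 0.7702 = (0.66 + ρ_C + 0.48) / 2.480.
ρ_C = 0.7702·2.480 − 0.66 − 0.48 = 0.770.

0.770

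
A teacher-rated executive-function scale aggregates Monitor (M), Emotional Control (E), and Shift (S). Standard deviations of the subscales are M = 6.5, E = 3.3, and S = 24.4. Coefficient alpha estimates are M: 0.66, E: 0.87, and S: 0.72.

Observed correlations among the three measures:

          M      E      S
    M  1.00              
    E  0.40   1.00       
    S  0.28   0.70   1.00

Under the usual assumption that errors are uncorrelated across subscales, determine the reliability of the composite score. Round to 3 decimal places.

Var(M+E+S) = 6.5² + 3.3² + 24.4² + 2·[6.5·3.3·0.40 + 6.5·24.4·0.28 + 3.3·24.4·0.70] = 648.5 + 218.704 = 867.204.
With uncorrelated errors the cross-covariances are all true-score covariance, so they carry over unchanged; only the diagonal terms shrink to ρᵢσᵢ².
True-score variance = [6.5²·0.66 + 3.3²·0.87 + 24.4²·0.72] + 218.704 = 466.018 + 218.704 = 684.722.
Reliability = 684.722 / 867.204 = 0.790.

0.790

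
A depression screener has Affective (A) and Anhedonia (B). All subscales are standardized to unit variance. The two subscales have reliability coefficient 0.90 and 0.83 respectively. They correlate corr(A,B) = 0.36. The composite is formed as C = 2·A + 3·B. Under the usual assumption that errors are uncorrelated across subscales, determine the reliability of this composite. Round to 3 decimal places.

0.889

Var(C) = 2² + 3² + 2·[6·0.36] = 13 + 4.32 = 17.32.
Under uncorrelated errors the observed covariances equal the true-score covariances, so only the own-variance terms attenuate.
True-score variance = [2²·0.90 + 3²·0.83] + 4.32 = 11.07 + 4.32 = 15.39.
Reliability = 15.39 / 17.32 = 0.889.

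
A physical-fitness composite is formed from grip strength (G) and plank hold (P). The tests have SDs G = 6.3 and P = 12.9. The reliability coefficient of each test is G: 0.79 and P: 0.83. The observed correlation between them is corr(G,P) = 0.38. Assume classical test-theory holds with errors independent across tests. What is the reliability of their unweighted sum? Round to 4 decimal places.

0.8633

Var(G+P) = 6.3² + 12.9² + 2·[6.3·12.9·0.38] = 206.1 + 61.7652 = 267.865.
Under uncorrelated errors the observed covariances equal the true-score covariances, so only the own-variance terms attenuate.
True-score variance = [6.3²·0.79 + 12.9²·0.83] + 61.7652 = 169.475 + 61.7652 = 231.241.
Reliability = 231.241 / 267.865 = 0.8633.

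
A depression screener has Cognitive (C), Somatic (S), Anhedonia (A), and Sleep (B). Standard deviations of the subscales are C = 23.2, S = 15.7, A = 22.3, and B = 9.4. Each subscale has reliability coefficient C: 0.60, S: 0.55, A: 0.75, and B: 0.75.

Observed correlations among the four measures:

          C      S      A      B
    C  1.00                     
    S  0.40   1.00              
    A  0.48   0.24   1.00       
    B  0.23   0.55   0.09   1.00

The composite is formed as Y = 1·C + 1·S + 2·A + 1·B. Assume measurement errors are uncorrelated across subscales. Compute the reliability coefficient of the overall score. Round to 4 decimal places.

0.8246

Var(Y) = 23.2² + 15.7² + 2²·22.3² + 9.4² + 2·[23.2·15.7·0.40 + 2·23.2·22.3·0.48 + 23.2·9.4·0.23 + 2·15.7·22.3·0.24 + 15.7·9.4·0.55 + 2·22.3·9.4·0.09] = 2862.25 + 1958.95 = 4821.2.
Under uncorrelated errors the observed covariances equal the true-score covariances, so only the own-variance terms attenuate.
True-score variance = [23.2²·0.60 + 15.7²·0.55 + 2²·22.3²·0.75 + 9.4²·0.75] + 1958.95 = 2016.65 + 1958.95 = 3975.6.
Reliability = 3975.6 / 4821.2 = 0.8246.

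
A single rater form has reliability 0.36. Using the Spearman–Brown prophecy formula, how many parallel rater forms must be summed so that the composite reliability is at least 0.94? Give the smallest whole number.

28

k ≥ ρ*(1−ρ₁)/(ρ₁(1−ρ*)) = 0.94·0.64 / (0.36·0.06) = 27.852.
Smallest integer k = 28.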